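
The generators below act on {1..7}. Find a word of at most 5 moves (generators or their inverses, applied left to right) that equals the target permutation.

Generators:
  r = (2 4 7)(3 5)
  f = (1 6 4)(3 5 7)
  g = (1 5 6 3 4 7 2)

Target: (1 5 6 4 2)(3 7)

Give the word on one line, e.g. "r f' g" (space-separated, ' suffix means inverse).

r r f' g' r

  after r: (2 4 7)(3 5)
  after r: (2 7 4)
  after f': (1 4 2 5 3 7 6)
  after g': (1 3 4 7 5 6 2)
  after r: (1 5 6 4 2)(3 7)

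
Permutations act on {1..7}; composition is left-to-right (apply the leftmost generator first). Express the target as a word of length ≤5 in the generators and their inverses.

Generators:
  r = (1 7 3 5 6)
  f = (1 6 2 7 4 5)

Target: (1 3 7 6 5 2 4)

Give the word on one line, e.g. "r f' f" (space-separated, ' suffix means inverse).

r r f f

  after r: (1 7 3 5 6)
  after r: (1 3 6 7 5)
  after f: (1 3 2 7)(4 5 6)
  after f: (1 3 7 6 5 2 4)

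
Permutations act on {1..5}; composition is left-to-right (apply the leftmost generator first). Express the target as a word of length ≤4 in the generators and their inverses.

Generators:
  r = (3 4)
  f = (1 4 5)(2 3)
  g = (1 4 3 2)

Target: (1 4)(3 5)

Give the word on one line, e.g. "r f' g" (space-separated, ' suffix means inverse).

r f g r'

  after r: (3 4)
  after f: (1 4 2 3 5)
  after g: (1 3 5 4)
  after r': (1 4)(3 5)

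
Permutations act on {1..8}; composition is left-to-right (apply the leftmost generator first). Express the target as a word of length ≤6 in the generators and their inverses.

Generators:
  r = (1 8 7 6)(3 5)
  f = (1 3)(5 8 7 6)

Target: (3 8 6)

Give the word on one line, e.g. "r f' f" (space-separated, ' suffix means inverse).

r' f' f' r'

  after r': (1 6 7 8)(3 5)
  after f': (1 7 5)(3 6 8)
  after f': (1 8)(3 7 6 5)
  after r': (3 8 6)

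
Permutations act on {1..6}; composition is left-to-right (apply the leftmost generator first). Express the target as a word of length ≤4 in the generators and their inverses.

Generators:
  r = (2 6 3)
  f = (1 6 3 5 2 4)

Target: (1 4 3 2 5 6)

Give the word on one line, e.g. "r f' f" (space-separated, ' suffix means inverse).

  after f': (1 4 2 5 3 6)
  after r': (1 4 3 2 5 6)

f' r'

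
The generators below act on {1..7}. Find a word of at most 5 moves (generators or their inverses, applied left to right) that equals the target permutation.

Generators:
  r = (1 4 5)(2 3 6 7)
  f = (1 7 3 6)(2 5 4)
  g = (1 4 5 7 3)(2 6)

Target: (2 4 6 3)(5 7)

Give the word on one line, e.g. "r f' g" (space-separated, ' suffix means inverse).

  after r': (1 5 4)(2 7 6 3)
  after f: (1 4 7)(2 3 5)
  after g: (1 5 6 2)(3 7 4)
  after r: (2 4 6 3)(5 7)

r' f g r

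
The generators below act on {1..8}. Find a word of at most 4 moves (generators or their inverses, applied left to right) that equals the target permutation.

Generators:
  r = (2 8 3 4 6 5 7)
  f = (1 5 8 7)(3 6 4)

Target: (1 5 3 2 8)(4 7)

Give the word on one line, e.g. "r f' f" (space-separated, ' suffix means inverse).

  after r': (2 7 5 6 4 3 8)
  after r': (2 5 4 8 7 6 3)
  after f: (1 5 3 2 8)(4 7)

r' r' f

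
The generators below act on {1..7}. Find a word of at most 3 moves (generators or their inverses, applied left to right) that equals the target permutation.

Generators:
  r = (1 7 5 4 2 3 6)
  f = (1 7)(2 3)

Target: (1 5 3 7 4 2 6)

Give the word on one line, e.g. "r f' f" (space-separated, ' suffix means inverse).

r r f

  after r: (1 7 5 4 2 3 6)
  after r: (1 5 2 6 7 4 3)
  after f: (1 5 3 7 4 2 6)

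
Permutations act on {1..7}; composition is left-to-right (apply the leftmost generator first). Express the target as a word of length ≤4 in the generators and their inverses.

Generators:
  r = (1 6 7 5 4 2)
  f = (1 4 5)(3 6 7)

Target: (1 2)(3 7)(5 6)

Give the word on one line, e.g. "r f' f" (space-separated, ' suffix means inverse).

  after f: (1 4 5)(3 6 7)
  after r: (1 2)(3 7)(5 6)

f r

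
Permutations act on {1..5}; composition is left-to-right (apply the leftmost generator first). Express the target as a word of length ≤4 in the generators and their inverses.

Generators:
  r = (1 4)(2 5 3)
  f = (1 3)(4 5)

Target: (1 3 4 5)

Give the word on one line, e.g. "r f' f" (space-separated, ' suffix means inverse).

f r r r

  after f: (1 3)(4 5)
  after r: (1 2 5)(3 4)
  after r: (1 5 4 2 3)
  after r: (1 3 4 5)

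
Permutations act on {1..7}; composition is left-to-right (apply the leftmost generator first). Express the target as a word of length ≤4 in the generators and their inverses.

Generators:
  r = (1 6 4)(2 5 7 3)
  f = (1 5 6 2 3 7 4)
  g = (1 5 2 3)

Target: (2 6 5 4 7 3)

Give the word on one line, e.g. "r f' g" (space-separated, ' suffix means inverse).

  after f: (1 5 6 2 3 7 4)
  after g: (1 2)(3 7 4 5 6)
  after r: (1 5 4 7)(2 6)
  after g': (2 6 5 4 7 3)

f g r g'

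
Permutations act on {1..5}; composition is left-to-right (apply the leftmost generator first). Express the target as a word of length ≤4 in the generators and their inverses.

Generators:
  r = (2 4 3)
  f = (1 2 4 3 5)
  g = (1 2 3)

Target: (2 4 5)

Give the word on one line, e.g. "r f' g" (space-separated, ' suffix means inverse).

f' r' f r

  after f': (1 5 3 4 2)
  after r': (1 5 4 3 2)
  after f: (3 4 5)
  after r: (2 4 5)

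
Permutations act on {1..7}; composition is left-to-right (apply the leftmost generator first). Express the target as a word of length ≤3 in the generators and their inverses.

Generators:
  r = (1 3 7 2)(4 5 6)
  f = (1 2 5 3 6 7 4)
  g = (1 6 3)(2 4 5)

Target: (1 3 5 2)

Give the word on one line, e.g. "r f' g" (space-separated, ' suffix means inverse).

  after r': (1 2 7 3)(4 6 5)
  after f: (1 5)(2 4 7 6 3)
  after f: (1 3 5 2)

r' f f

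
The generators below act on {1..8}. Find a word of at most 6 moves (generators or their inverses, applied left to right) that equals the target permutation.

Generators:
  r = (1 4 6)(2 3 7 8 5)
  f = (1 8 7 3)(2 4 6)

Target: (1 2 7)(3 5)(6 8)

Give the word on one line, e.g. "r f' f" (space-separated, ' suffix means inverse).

  after f: (1 8 7 3)(2 4 6)
  after r': (1 7 2)(3 6 5 8)
  after f: (1 3 2 8)(4 6 5 7)
  after r': (1 2 7)(3 5)(6 8)

f r' f r'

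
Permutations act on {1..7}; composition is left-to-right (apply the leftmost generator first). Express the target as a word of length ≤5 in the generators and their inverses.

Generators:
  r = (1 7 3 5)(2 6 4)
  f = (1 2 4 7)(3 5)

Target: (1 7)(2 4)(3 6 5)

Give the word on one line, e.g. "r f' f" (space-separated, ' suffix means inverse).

  after f': (1 7 4 2)(3 5)
  after r: (1 3)(2 7)(4 6)
  after f: (1 5 3 2)(4 6 7)
  after f: (1 3 4 6)
  after r': (1 7)(2 4)(3 6 5)

f' r f f r'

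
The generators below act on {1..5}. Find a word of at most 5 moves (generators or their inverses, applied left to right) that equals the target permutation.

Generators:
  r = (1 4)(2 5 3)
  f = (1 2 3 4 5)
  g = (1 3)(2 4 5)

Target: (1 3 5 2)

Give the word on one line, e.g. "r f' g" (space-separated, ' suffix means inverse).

f' g r f g'

  after f': (1 5 4 3 2)
  after g: (1 2 3 4)
  after r: (1 5 3)
  after f: (2 3)(4 5)
  after g': (1 3 5 2)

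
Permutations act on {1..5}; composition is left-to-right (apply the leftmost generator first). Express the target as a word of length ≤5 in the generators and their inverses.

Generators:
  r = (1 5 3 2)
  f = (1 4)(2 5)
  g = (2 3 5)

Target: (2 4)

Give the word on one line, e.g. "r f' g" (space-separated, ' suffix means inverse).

f r' g f' g'

  after f: (1 4)(2 5)
  after r': (1 4 2)(3 5)
  after g: (1 4 3 2)
  after f': (2 4 3 5)
  after g': (2 4)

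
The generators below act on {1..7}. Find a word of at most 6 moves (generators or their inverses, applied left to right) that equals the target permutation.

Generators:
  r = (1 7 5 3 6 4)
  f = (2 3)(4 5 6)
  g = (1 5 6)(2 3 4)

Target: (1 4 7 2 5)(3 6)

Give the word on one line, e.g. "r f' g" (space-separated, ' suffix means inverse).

r' g' r' f'

  after r': (1 4 6 3 5 7)
  after g': (1 3)(2 4 5 7 6)
  after r': (1 5)(2 6)(3 4 7)
  after f': (1 4 7 2 5)(3 6)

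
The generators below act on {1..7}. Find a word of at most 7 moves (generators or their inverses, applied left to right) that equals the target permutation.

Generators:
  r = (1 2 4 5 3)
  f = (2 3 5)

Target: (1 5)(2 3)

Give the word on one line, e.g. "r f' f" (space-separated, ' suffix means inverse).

r' f r' r' f'

  after r': (1 3 5 4 2)
  after f: (1 5 4 3 2)
  after r': (1 4 5 2 3)
  after r': (1 2 5)
  after f': (1 5)(2 3)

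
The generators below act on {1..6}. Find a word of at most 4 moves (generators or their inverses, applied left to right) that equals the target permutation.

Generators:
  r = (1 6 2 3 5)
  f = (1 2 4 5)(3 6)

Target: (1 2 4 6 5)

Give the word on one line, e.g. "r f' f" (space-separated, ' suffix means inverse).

  after r': (1 5 3 2 6)
  after f': (1 4 2 3)(5 6)
  after r: (1 4 3 6)(2 5)
  after f': (1 2 4 6 5)

r' f' r f'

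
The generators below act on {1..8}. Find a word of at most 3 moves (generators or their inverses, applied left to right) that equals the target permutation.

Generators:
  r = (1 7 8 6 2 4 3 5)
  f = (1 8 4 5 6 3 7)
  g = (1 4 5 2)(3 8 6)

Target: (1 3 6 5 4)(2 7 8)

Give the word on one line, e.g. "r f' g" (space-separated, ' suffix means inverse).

  after g: (1 4 5 2)(3 8 6)
  after r: (1 3 6 5 4)(2 7 8)

g r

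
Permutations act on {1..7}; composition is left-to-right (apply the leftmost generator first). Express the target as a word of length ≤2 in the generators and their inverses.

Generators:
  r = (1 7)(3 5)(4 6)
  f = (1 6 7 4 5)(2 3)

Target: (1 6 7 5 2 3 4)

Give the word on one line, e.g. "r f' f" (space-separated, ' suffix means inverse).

r' f'

  after r': (1 7)(3 5)(4 6)
  after f': (1 6 7 5 2 3 4)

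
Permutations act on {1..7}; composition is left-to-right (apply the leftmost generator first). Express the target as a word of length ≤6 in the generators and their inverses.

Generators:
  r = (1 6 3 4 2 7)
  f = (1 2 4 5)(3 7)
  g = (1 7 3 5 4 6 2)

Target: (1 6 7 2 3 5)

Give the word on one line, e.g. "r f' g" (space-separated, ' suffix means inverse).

r f' f' f'

  after r: (1 6 3 4 2 7)
  after f': (1 6 7 5 4)(2 3)
  after f': (1 6 3)(2 7 4 5)
  after f': (1 6 7 2 3 5)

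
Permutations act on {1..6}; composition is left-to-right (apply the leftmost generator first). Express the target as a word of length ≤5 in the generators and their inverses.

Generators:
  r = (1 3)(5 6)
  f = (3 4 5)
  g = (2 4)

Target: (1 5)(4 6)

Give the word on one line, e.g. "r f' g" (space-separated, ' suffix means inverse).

f r f' r' r'

  after f: (3 4 5)
  after r: (1 3 4 6 5)
  after f': (1 5)(4 6)
  after r': (1 6 4 5 3)
  after r': (1 5)(4 6)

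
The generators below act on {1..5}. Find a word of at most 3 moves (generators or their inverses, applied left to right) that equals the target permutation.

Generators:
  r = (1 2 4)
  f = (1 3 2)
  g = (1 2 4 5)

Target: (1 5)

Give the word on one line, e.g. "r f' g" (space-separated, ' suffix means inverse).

  after r': (1 4 2)
  after g: (1 5)

r' g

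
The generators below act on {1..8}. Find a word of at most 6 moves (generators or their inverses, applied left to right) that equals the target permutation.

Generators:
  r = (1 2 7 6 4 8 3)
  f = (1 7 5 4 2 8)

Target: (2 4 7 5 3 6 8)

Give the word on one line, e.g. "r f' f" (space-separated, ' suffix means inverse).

f' r' r' r' f'

  after f': (1 8 2 4 5 7)
  after r': (1 4 5 2 6 7 3 8)
  after r': (1 6 2 7 8 3 4 5)
  after r': (1 7 4 5 3 6)
  after f': (2 4 7 5 3 6 8)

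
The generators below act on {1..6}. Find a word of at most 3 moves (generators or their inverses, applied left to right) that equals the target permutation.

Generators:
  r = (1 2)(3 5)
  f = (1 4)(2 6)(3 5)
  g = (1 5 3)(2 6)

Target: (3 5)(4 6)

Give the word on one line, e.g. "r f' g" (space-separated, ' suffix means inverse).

  after f: (1 4)(2 6)(3 5)
  after r: (1 4 2 6)
  after f: (3 5)(4 6)

f r f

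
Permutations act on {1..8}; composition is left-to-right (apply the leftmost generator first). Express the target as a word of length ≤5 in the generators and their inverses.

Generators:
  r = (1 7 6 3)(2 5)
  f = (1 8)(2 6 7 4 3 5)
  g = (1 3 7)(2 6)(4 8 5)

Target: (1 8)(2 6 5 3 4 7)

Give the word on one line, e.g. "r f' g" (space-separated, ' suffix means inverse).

r' r' g f' g'

  after r': (1 3 6 7)(2 5)
  after r': (1 6)(3 7)
  after g: (1 2 6 3)(4 8 5)
  after f': (1 5 7 6 4)(3 8)
  after g': (1 8)(2 6 5 3 4 7)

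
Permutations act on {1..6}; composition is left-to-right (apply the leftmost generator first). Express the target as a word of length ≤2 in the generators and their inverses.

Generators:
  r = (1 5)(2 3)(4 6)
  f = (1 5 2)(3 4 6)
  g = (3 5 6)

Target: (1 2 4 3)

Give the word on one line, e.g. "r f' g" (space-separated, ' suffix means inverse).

r' f

  after r': (1 5)(2 3)(4 6)
  after f: (1 2 4 3)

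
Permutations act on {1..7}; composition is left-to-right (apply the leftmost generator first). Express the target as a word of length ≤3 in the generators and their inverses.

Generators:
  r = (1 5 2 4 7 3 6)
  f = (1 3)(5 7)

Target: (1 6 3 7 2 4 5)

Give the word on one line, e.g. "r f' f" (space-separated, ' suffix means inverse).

  after f': (1 3)(5 7)
  after r: (1 6)(2 4 7)(3 5)
  after f: (1 6 3 7 2 4 5)

f' r f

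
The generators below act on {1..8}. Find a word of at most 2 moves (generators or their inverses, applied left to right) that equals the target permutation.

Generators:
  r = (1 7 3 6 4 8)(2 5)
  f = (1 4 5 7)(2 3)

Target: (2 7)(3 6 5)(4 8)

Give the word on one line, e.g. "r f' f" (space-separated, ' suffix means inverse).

  after r: (1 7 3 6 4 8)(2 5)
  after f: (2 7)(3 6 5)(4 8)

r f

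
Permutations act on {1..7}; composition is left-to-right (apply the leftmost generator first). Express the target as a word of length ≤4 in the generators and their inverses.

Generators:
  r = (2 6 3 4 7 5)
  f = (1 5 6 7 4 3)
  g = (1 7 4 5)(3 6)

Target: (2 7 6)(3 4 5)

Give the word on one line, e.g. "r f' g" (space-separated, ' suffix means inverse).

  after r': (2 5 7 4 3 6)
  after g': (1 5)(2 4 6)
  after f': (2 7 6)(3 4 5)

r' g' f'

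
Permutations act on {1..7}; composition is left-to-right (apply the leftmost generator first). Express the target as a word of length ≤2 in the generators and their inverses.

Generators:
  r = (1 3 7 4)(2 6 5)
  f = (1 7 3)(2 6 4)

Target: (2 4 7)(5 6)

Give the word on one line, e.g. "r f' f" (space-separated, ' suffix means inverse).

  after r: (1 3 7 4)(2 6 5)
  after f: (2 4 7)(5 6)

r f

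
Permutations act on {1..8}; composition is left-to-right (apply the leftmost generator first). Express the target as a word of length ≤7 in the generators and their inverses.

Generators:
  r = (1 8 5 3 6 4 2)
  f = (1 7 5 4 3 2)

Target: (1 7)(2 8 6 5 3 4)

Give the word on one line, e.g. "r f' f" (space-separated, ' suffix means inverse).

r' f f r r

  after r': (1 2 4 6 3 5 8)
  after f: (2 3 4 6)(5 8 7)
  after f: (1 7 4 6)(5 8)
  after r: (1 7 2)(3 6 8)
  after r: (1 7)(2 8 6 5 3 4)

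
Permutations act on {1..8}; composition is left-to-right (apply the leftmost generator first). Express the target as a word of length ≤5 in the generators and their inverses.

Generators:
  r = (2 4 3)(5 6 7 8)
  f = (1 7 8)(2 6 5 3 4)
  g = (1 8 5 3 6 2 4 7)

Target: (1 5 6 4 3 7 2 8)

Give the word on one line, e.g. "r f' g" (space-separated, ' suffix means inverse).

g' r r

  after g': (1 7 4 2 6 3 5 8)
  after r: (1 8)(2 7 3 6)
  after r: (1 5 6 4 3 7 2 8)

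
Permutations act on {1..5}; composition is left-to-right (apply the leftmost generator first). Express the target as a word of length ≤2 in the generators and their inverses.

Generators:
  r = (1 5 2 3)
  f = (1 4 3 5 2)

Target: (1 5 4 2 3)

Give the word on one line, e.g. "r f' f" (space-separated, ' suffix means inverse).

  after f': (1 2 5 3 4)
  after f': (1 5 4 2 3)

f' f'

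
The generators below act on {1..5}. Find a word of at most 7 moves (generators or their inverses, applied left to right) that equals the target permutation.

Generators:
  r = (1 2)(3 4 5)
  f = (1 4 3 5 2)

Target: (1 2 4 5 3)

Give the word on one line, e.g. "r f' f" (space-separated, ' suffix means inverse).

r' f r r r

  after r': (1 2)(3 5 4)
  after f: (2 4 5 3)
  after r: (1 2 5 4 3)
  after r: (2 3)
  after r: (1 2 4 5 3)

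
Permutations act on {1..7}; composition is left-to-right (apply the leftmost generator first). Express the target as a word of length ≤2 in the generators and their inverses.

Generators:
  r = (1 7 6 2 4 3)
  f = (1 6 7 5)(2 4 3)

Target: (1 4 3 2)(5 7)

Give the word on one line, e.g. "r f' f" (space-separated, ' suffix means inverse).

r' f'

  after r': (1 3 4 2 6 7)
  after f': (1 4 3 2)(5 7)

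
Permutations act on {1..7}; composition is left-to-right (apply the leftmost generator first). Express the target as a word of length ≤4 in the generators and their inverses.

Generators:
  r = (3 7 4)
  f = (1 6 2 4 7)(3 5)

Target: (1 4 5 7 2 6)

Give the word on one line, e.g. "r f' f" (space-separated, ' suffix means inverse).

  after r: (3 7 4)
  after f': (1 7 2 6)(3 4 5)
  after r: (1 4 5 7 2 6)

r f' r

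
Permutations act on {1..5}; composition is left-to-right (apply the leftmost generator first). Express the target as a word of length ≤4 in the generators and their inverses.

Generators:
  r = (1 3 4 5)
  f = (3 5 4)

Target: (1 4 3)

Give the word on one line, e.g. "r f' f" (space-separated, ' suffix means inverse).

  after f': (3 4 5)
  after r: (1 3 5 4)
  after r: (1 4 3)

f' r r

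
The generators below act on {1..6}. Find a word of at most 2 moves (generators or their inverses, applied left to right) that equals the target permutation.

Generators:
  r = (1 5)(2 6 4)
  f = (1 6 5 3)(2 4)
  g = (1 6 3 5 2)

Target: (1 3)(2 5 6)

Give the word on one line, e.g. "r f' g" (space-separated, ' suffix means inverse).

  after r: (1 5)(2 6 4)
  after f: (1 3)(2 5 6)

r f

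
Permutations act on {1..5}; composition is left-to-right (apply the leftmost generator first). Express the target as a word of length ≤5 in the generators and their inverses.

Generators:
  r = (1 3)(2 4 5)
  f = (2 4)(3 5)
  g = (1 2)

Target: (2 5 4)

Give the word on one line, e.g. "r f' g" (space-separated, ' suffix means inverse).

  after r: (1 3)(2 4 5)
  after r: (2 5 4)
  after g': (1 2 5 4)
  after g': (2 5 4)

r r g' g'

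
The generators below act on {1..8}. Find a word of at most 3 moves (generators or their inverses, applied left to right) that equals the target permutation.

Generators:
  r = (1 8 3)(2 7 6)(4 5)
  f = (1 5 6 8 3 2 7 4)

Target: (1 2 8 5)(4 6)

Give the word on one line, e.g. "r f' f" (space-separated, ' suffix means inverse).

r' f

  after r': (1 3 8)(2 6 7)(4 5)
  after f: (1 2 8 5)(4 6)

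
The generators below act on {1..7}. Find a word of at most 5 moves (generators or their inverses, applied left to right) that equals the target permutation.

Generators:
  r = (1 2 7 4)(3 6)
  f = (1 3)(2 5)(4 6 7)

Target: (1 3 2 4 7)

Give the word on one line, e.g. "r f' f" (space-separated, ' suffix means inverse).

  after r': (1 4 7 2)(3 6)
  after f': (1 7 5 2 3 4 6)
  after f': (1 6 3 7 2)
  after r': (1 3 2 4 7)

r' f' f' r'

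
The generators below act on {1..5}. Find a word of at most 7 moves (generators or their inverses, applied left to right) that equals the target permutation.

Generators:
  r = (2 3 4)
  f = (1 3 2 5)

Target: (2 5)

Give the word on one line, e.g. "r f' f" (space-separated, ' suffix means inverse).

r' f r' f' f'

  after r': (2 4 3)
  after f: (1 3 5)(2 4)
  after r': (1 2 3 5)
  after f': (1 3 2)
  after f': (2 5)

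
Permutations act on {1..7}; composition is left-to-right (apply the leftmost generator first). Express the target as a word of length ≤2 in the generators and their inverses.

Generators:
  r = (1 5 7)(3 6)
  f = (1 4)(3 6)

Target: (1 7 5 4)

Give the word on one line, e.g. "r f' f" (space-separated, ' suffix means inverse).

r' f

  after r': (1 7 5)(3 6)
  after f: (1 7 5 4)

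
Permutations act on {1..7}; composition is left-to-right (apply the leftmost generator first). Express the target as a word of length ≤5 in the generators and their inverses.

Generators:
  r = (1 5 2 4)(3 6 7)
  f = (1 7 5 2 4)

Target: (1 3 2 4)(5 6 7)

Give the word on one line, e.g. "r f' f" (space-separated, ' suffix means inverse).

f r' f' r r

  after f: (1 7 5 2 4)
  after r': (1 6 3 7)
  after f': (1 6 3)(2 5 7 4)
  after r: (1 7)(3 5)
  after r: (1 3 2 4)(5 6 7)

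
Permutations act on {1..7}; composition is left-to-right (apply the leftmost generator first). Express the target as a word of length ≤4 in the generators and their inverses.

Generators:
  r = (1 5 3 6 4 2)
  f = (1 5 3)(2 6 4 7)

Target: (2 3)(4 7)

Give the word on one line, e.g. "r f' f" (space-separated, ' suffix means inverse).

f r'

  after f: (1 5 3)(2 6 4 7)
  after r': (2 3)(4 7)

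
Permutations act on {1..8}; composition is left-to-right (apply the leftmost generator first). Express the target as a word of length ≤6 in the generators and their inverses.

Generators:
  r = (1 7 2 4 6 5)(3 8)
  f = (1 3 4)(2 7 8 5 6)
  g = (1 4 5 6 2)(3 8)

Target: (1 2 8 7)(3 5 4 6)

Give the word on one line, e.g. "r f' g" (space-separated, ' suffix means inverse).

  after f: (1 3 4)(2 7 8 5 6)
  after g: (1 8 6)(2 7 3 5)
  after f: (1 5 7 4)(2 8)(3 6)
  after r': (1 6 8 7 2 3 4 5)
  after g: (1 2 8 7)(3 5 4 6)

f g f r' g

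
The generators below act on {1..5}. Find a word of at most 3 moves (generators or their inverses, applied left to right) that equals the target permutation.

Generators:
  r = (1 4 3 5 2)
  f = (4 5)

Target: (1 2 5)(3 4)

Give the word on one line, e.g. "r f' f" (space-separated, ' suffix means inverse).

f r'

  after f: (4 5)
  after r': (1 2 5)(3 4)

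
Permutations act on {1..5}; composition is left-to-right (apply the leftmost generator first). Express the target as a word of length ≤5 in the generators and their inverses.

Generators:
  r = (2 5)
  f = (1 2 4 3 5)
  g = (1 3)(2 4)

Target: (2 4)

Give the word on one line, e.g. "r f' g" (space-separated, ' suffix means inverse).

  after f: (1 2 4 3 5)
  after r: (1 5)(2 4 3)
  after g: (1 5 3 4)
  after f: (2 4)

f r g f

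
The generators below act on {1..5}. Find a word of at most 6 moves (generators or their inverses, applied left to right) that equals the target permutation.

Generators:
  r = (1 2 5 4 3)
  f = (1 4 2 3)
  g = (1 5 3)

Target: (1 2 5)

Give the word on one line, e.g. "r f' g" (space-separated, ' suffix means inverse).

  after f': (1 3 2 4)
  after g': (1 5)(2 4 3)
  after r: (1 4)(2 3 5)
  after f: (1 2)(3 5)
  after g: (1 2 5)

f' g' r f g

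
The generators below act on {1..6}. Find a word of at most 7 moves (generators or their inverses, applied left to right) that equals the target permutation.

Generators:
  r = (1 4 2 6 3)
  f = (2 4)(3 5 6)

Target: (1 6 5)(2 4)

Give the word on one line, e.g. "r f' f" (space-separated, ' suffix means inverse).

  after r': (1 3 6 2 4)
  after f: (1 5 6 4)
  after f: (1 6 2 4)(3 5)
  after r: (1 3 5)
  after f': (1 6 5)(2 4)

r' f f r f'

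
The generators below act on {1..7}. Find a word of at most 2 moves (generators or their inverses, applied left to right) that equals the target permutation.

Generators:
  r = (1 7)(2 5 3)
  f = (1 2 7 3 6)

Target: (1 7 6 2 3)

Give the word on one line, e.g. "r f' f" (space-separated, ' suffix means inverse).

f f

  after f: (1 2 7 3 6)
  after f: (1 7 6 2 3)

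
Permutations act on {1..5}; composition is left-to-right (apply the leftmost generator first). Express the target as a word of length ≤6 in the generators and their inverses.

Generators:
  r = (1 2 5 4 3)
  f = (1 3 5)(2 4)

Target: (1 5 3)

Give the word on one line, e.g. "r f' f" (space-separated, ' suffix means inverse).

f' f' f' f'

  after f': (1 5 3)(2 4)
  after f': (1 3 5)
  after f': (2 4)
  after f': (1 5 3)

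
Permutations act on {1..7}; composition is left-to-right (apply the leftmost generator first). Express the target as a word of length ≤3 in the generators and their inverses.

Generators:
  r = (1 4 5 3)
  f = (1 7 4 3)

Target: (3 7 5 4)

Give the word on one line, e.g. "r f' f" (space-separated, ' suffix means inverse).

  after f: (1 7 4 3)
  after r: (1 7 5 3 4)
  after f': (3 7 5 4)

f r f'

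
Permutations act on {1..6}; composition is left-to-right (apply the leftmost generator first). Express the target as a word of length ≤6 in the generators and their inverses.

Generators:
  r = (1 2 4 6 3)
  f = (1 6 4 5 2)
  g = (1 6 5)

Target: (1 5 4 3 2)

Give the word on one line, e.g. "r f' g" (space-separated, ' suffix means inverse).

  after r: (1 2 4 6 3)
  after f: (2 5)(3 6)
  after f: (1 6 3 4 5)
  after g: (1 5 6 3 4)
  after r': (1 5 4 3 2)

r f f g r'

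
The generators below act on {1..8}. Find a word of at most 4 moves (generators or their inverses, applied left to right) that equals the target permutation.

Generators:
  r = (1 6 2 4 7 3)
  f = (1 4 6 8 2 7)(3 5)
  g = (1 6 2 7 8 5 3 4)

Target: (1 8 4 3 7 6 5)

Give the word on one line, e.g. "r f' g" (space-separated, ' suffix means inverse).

  after r: (1 6 2 4 7 3)
  after g: (1 2)(3 6 7 4 8 5)
  after g: (1 7)(2 6 8 3)(4 5)
  after g: (1 8 4 3 7 6 5)

r g g g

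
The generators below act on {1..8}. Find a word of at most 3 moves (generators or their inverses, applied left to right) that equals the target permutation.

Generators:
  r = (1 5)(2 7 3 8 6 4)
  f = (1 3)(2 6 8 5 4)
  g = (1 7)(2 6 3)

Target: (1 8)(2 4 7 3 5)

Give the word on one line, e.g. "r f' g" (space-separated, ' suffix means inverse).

  after f: (1 3)(2 6 8 5 4)
  after r: (1 8)(2 4 7 3 5)

f r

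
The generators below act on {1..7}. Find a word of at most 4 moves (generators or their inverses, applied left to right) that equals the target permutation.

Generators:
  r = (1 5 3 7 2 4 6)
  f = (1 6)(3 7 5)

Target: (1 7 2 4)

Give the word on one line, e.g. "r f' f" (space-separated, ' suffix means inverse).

r f'

  after r: (1 5 3 7 2 4 6)
  after f': (1 7 2 4)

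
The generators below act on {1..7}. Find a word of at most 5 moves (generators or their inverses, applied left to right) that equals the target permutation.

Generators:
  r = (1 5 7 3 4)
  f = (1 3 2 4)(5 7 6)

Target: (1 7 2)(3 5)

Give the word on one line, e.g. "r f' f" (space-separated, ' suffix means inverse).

  after r: (1 5 7 3 4)
  after f': (1 6 7)(2 3)
  after f': (1 7 4 2)(5 6)
  after f': (1 5 7 2 4 3)
  after r: (1 7 2)(3 5)

r f' f' f' r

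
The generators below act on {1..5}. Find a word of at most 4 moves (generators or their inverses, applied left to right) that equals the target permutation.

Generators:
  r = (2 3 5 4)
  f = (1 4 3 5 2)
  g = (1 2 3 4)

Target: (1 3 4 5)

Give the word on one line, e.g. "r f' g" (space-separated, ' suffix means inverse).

r g r

  after r: (2 3 5 4)
  after g: (1 2 4 3 5)
  after r: (1 3 4 5)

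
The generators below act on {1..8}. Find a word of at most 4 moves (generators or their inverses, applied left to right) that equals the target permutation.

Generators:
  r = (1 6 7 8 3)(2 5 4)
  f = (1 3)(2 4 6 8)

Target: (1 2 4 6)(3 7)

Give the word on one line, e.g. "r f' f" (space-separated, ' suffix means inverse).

  after r: (1 6 7 8 3)(2 5 4)
  after r: (1 7 3 6 8)(2 4 5)
  after r: (1 8 6 3 7)
  after f: (1 2 4 6)(3 7)

r r r f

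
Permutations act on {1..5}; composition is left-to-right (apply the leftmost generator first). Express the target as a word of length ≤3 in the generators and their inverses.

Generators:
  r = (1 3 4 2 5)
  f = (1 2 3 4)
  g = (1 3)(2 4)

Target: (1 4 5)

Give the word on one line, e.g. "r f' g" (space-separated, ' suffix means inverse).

f' f' r

  after f': (1 4 3 2)
  after f': (1 3)(2 4)
  after r: (1 4 5)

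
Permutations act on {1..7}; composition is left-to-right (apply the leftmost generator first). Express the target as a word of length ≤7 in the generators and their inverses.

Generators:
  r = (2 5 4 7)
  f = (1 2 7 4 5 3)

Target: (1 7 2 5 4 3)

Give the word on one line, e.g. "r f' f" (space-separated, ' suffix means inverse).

f' r f' r f'

  after f': (1 3 5 4 7 2)
  after r: (1 3 4 2)(5 7)
  after f': (1 5 2 3 7 4)
  after r: (1 4)(2 3)
  after f': (1 7 2 5 4 3)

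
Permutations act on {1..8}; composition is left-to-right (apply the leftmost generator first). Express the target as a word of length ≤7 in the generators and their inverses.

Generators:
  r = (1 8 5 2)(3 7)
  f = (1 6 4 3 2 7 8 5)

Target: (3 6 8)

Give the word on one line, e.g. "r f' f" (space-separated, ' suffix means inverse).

r' f' r f r'

  after r': (1 2 5 8)(3 7)
  after f': (1 3 2 8 5 7 4 6)
  after r: (1 7 4 6 8 2 5 3)
  after f: (1 8 7 3 6 5 2)
  after r': (3 6 8)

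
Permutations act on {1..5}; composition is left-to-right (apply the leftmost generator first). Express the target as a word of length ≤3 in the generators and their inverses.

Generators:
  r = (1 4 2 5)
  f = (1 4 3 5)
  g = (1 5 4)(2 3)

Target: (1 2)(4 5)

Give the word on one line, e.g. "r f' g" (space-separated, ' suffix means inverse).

  after r': (1 5 2 4)
  after r': (1 2)(4 5)

r' r'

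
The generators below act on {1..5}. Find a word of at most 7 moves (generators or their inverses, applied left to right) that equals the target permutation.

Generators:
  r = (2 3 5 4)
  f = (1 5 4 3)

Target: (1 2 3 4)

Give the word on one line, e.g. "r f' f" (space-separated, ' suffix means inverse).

  after f: (1 5 4 3)
  after r: (1 4 5 2 3)
  after f: (1 3 5 2)
  after r': (1 2)(4 5)
  after f': (1 2 3 4)

f r f r' f'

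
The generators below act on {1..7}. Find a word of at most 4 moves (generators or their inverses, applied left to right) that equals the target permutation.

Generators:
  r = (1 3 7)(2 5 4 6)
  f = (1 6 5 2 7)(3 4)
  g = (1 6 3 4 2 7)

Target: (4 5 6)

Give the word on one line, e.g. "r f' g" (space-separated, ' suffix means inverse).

g f'

  after g: (1 6 3 4 2 7)
  after f': (4 5 6)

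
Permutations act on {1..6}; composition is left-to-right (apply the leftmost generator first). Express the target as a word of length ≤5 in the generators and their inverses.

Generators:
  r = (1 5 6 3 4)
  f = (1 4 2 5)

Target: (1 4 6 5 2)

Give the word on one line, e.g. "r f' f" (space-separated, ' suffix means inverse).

r f r' f' r'

  after r: (1 5 6 3 4)
  after f: (2 5 6 3)
  after r': (1 4 3 2)
  after f': (2 5)(3 4)
  after r': (1 4 6 5 2)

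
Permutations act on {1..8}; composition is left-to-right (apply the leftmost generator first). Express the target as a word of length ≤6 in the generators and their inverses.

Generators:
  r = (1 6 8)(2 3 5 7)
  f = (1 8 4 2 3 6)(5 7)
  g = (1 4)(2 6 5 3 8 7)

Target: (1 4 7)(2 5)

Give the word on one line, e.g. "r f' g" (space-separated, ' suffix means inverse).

  after r: (1 6 8)(2 3 5 7)
  after r: (1 8 6)(2 5)(3 7)
  after f: (1 4 2 7 6 8)(3 5)
  after r': (1 4 7)(2 5)

r r f r'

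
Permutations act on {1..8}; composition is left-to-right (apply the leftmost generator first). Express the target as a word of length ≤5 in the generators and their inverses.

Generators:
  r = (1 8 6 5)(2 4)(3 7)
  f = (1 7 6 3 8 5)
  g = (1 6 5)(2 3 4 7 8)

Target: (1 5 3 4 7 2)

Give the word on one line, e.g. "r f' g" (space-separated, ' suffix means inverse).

  after r: (1 8 6 5)(2 4)(3 7)
  after r: (1 6)(5 8)
  after g': (2 8 6 5 7 4 3)
  after r': (1 5 3 4 7 2)

r r g' r'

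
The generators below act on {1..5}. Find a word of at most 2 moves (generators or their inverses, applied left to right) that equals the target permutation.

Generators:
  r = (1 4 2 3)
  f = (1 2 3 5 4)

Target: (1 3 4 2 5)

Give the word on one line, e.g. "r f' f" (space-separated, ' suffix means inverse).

  after f: (1 2 3 5 4)
  after f: (1 3 4 2 5)

f f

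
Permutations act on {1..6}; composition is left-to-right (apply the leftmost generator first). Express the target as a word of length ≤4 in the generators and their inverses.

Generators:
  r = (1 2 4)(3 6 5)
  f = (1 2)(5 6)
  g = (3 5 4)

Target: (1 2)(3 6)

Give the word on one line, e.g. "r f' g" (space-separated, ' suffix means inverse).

  after g: (3 5 4)
  after f': (1 2)(3 6 5 4)
  after g': (1 2)(3 6)

g f' g'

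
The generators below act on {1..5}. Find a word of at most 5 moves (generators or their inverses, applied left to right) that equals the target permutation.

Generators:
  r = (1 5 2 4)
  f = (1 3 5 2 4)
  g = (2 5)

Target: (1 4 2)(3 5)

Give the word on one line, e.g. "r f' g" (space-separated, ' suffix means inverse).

f' r g' r'

  after f': (1 4 2 5 3)
  after r: (3 5)
  after g': (2 5 3)
  after r': (1 4 2)(3 5)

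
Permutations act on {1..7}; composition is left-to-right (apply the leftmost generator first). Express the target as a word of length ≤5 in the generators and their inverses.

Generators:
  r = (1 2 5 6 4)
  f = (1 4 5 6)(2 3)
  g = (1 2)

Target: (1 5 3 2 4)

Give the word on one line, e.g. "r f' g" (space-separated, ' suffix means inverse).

  after f: (1 4 5 6)(2 3)
  after f: (1 5)(4 6)
  after r: (1 6)(2 5)
  after f': (1 5 3 2 4)

f f r f'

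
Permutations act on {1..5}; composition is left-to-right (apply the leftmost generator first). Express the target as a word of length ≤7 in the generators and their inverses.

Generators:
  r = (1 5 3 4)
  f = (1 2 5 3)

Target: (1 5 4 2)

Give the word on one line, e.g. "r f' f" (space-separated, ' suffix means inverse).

r f' f' f' r'

  after r: (1 5 3 4)
  after f': (1 2)(3 4)
  after f': (2 3 4 5)
  after f': (1 3 4 2 5)
  after r': (1 5 4 2)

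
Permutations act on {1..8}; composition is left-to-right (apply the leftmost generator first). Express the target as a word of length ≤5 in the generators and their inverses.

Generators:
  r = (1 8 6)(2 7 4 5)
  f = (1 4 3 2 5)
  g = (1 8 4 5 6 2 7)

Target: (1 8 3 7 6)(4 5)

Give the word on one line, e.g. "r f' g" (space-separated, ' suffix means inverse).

r' f f r r

  after r': (1 6 8)(2 5 4 7)
  after f: (1 6 8 4 7 5 3 2)
  after f: (1 6 8 3 5 2 4 7)
  after r: (2 5 7 8 3)
  after r: (1 8 3 7 6)(4 5)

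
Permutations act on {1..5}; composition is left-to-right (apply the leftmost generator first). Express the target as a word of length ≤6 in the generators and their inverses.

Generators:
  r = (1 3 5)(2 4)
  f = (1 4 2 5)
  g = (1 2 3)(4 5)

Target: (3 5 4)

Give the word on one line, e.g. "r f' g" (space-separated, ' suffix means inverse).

  after r: (1 3 5)(2 4)
  after f: (1 3)(4 5)
  after r: (1 5 2 4)
  after r: (3 5 4)

r f r r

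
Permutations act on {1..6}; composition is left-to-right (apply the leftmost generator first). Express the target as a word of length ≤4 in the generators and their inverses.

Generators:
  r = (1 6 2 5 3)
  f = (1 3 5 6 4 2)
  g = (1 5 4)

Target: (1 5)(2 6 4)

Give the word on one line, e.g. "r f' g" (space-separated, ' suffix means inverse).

g' f r

  after g': (1 4 5)
  after f: (1 2)(3 5)(4 6)
  after r: (1 5)(2 6 4)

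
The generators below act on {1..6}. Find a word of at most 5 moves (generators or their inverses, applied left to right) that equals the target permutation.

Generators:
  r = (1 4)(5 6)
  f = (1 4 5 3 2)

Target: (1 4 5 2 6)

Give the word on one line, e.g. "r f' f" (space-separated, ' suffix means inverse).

  after f': (1 2 3 5 4)
  after f': (1 3 4 2 5)
  after r': (1 3)(2 6 5 4)
  after f': (1 5)(2 6 4 3)
  after f': (1 4 5 2 6)

f' f' r' f' f'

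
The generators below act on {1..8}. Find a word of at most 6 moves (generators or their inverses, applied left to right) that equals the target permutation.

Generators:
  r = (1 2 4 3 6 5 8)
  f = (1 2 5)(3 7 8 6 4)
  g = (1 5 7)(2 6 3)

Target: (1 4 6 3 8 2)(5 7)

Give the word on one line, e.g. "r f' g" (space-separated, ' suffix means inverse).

  after f': (1 5 2)(3 4 6 8 7)
  after g: (1 7 2 5 6 8)(3 4)
  after f': (1 3 6 7)(5 8)
  after f': (1 4 6 3 8 2)(5 7)

f' g f' f'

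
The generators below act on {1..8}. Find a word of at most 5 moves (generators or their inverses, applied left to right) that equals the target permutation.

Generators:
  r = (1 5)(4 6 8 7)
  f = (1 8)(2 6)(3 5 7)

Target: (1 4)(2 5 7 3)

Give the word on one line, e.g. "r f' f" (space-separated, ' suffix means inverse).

  after f': (1 8)(2 6)(3 7 5)
  after r: (1 7)(2 8 5 3 4 6)
  after r: (1 4 8)(2 7 5 3 6)
  after f': (1 4)(2 5 7 3)

f' r r f'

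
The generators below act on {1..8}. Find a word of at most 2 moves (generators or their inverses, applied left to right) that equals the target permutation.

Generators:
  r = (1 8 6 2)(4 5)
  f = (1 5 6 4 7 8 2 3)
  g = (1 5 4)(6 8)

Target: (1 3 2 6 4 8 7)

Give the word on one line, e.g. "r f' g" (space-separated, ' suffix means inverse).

  after f': (1 3 2 8 7 4 6 5)
  after g: (1 3 2 6 4 8 7)

f' g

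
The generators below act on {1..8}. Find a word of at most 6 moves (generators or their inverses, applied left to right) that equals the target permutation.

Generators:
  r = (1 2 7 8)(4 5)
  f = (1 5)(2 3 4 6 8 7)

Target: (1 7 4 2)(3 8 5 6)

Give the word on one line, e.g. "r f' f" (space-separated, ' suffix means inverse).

  after f: (1 5)(2 3 4 6 8 7)
  after f: (2 4 8)(3 6 7)
  after r': (1 8)(2 5 4 7 3 6)
  after f: (1 7 4 2)(3 8 5 6)

f f r' f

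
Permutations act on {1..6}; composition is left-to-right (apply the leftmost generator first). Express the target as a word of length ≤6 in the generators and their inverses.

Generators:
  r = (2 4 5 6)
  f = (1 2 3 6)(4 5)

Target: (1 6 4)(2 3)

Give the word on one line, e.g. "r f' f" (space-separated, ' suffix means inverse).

r r r f'

  after r: (2 4 5 6)
  after r: (2 5)(4 6)
  after r: (2 6 5 4)
  after f': (1 6 4)(2 3)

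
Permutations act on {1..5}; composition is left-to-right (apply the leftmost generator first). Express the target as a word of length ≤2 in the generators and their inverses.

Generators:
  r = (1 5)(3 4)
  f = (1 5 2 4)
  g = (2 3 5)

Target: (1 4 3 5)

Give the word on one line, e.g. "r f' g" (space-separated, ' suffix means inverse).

  after f': (1 4 2 5)
  after g: (1 4 3 5)

f' g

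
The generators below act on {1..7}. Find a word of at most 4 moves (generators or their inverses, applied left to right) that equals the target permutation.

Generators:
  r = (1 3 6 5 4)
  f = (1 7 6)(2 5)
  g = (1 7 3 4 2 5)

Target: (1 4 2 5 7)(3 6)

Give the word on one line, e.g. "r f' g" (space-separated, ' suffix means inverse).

  after r': (1 4 5 6 3)
  after f': (1 4 2 5 7)(3 6)

r' f'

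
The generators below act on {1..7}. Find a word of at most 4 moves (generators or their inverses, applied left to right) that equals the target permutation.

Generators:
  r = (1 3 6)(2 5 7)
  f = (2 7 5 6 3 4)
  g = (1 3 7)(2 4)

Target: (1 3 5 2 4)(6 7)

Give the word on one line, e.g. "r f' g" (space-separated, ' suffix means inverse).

  after g: (1 3 7)(2 4)
  after r': (2 4 7 6 3 5)
  after g': (1 7 6)(3 5 4)
  after g': (1 3 5 2 4)(6 7)

g r' g' g'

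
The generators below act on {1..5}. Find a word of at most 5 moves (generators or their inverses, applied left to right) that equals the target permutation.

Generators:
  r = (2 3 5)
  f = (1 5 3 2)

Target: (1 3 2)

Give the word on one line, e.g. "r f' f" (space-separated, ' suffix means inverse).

  after r: (2 3 5)
  after f: (1 5)
  after f: (1 3 2)

r f f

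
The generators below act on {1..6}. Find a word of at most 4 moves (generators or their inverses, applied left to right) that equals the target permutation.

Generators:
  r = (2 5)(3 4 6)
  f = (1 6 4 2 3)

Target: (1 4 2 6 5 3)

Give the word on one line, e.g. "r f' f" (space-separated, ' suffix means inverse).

f f r f

  after f: (1 6 4 2 3)
  after f: (1 4 3 6 2)
  after r: (1 6 5 2)
  after f: (1 4 2 6 5 3)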